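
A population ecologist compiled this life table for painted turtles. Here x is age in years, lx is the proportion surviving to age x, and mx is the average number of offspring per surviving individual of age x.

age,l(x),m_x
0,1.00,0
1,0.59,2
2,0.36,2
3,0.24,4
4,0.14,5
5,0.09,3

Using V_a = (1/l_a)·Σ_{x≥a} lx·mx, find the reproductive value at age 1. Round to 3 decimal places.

lx·mx for x ≥ 1: 1.18, 0.72, 0.96, 0.7, 0.27 → sum = 3.83
V_1 = 3.83 / l_1 = 3.83 / 0.59 = 6.491525… → 6.492

6.492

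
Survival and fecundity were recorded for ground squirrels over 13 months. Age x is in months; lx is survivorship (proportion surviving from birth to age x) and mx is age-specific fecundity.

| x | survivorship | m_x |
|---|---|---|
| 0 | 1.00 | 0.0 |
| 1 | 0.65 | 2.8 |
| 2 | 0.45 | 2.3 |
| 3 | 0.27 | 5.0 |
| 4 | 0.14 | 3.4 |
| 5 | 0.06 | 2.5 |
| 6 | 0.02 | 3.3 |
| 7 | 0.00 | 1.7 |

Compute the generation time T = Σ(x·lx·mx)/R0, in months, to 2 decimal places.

2.24

lx·mx: 0, 1.82, 1.035, 1.35, 0.476, 0.15, 0.066, 0 → R0 = 4.897
x·lx·mx: 0, 1.82, 2.07, 4.05, 1.904, 0.75, 0.396, 0 → Σ = 10.99
T = 10.99 / 4.897 = 2.244231… → 2.24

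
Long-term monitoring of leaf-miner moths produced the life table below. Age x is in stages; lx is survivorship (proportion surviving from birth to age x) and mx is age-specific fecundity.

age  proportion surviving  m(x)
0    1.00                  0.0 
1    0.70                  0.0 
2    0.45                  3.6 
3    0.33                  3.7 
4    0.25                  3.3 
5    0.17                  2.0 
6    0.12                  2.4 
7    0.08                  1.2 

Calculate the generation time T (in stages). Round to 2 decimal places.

3.26

lx·mx: 0, 0, 1.62, 1.221, 0.825, 0.34, 0.288, 0.096 → R0 = 4.39
x·lx·mx: 0, 0, 3.24, 3.663, 3.3, 1.7, 1.728, 0.672 → Σ = 14.303
T = 14.303 / 4.39 = 3.258087… → 3.26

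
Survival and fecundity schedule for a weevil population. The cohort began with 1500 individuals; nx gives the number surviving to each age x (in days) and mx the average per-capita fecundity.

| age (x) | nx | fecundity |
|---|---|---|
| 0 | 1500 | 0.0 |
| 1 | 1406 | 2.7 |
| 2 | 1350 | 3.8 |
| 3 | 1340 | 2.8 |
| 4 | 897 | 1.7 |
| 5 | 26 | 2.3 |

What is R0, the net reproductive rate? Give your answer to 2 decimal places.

9.51

lx = nx/n0 = nx/1500: 1, 0.93733…, 0.9, 0.89333…, 0.598, 0.01733…
lx·mx by age: 0, 2.5308…, 3.42, 2.501333…, 1.0166, 0.039867…
R0 = Σ lx·mx = 9.5086… → 9.51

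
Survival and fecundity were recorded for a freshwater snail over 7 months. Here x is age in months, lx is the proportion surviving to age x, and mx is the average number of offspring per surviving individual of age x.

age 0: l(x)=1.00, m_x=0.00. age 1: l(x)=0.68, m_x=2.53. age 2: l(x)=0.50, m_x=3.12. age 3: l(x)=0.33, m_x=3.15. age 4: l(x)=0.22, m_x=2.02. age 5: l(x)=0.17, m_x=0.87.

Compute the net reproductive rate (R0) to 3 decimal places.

4.912

lx·mx by age: 0, 1.7204, 1.56, 1.0395, 0.4444, 0.1479
R0 = Σ lx·mx = 4.9122 → 4.912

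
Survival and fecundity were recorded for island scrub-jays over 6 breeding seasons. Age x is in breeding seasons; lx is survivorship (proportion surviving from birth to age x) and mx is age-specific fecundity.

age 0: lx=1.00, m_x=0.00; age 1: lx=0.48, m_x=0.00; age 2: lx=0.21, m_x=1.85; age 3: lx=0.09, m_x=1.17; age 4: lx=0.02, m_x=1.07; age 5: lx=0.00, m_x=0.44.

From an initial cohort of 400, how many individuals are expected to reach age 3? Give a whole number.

Expected survivors = N0 · l_3 = 400 × 0.09 = 36 → 36

36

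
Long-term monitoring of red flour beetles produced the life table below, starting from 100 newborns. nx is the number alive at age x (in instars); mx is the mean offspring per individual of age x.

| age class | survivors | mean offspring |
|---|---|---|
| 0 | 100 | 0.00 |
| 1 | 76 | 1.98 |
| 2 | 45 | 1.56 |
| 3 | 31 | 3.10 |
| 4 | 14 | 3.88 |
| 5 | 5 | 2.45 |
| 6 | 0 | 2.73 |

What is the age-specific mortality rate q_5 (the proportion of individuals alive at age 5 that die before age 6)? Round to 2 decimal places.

1.00

lx = nx/n0 = nx/100: 1, 0.76, 0.45, 0.31, 0.14, 0.05, 0
q_5 = (l_5 − l_6) / l_5 = (0.05 − 0) / 0.05
     = 0.05 / 0.05 = 1 → 1.00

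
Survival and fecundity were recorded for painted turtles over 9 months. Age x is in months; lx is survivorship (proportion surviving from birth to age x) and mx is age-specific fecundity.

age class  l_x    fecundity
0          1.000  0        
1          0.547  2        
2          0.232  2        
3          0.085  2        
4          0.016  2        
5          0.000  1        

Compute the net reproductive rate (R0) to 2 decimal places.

lx·mx by age: 0, 1.094, 0.464, 0.17, 0.032, 0
R0 = Σ lx·mx = 1.76 → 1.76

1.76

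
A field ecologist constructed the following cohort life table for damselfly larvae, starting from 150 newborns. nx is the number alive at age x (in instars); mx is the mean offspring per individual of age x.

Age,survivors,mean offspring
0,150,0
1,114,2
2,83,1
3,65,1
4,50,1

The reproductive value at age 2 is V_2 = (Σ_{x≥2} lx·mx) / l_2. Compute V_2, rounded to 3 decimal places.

2.386

lx = nx/n0 = nx/150: 1, 0.76, 0.55333…, 0.43333…, 0.33333…
lx·mx for x ≥ 2: 0.553333…, 0.433333…, 0.333333… → sum = 1.32…
V_2 = 1.32… / l_2 = 1.32… / 0.553333… = 2.385542… → 2.386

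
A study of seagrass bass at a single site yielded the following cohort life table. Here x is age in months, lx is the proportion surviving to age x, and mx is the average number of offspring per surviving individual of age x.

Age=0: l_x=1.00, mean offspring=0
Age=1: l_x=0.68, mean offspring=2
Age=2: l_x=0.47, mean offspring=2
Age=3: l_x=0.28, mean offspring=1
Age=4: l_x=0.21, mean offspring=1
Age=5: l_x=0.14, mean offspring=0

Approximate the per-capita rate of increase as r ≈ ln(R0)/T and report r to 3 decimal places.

R0 = Σ lx·mx = 0 + 1.36 + 0.94 + 0.28 + 0.21 + 0 = 2.79
Σ x·lx·mx = 4.92; T = 4.92/2.79 = 1.76344…
r ≈ ln(R0)/T = ln(2.79)/1.76344… = 0.58184… → 0.582

0.582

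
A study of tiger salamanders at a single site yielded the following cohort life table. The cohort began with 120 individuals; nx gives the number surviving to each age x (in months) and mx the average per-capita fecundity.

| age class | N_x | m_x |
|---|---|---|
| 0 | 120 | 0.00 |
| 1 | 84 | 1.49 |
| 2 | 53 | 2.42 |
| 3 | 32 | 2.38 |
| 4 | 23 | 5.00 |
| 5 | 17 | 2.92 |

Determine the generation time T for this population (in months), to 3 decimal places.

2.668

lx = nx/n0 = nx/120: 1, 0.7, 0.44167…, 0.26667…, 0.19167…, 0.14167…
lx·mx: 0, 1.043, 1.068833…, 0.634667…, 0.958333…, 0.413667… → R0 = 4.1185…
x·lx·mx: 0, 1.043, 2.137667…, 1.904…, 3.833333…, 2.068333… → Σ = 10.986333…
T = 10.986333… / 4.1185… = 2.667557… → 2.668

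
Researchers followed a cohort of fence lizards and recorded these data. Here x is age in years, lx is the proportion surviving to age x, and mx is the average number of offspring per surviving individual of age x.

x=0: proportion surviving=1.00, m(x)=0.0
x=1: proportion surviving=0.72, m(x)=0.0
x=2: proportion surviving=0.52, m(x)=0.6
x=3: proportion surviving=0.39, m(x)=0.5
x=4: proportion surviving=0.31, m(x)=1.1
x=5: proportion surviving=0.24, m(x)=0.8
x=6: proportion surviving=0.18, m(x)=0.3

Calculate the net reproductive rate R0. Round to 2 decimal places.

lx·mx by age: 0, 0, 0.312, 0.195, 0.341, 0.192, 0.054
R0 = Σ lx·mx = 1.094 → 1.09

1.09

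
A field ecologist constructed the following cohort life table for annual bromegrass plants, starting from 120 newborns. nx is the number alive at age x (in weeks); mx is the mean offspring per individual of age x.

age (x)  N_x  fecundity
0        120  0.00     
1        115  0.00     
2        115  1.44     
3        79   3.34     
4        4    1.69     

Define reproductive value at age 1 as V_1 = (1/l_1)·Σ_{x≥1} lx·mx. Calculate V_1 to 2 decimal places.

3.79

lx = nx/n0 = nx/120: 1, 0.95833…, 0.95833…, 0.65833…, 0.03333…
lx·mx for x ≥ 1: 0, 1.38…, 2.198833…, 0.056333… → sum = 3.635167…
V_1 = 3.635167… / l_1 = 3.635167… / 0.958333… = 3.793217… → 3.79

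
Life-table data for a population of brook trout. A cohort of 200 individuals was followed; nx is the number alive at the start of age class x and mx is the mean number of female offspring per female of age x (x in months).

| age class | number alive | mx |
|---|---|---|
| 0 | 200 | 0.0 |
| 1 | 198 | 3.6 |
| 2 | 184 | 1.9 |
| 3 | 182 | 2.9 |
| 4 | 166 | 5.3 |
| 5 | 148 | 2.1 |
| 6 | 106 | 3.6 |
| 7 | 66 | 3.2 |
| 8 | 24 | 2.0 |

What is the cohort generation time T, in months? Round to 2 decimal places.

3.57

lx = nx/n0 = nx/200: 1, 0.99, 0.92, 0.91, 0.83, 0.74, 0.53, 0.33, 0.12
lx·mx: 0, 3.564, 1.748, 2.639, 4.399, 1.554, 1.908, 1.056, 0.24 → R0 = 17.108
x·lx·mx: 0, 3.564, 3.496, 7.917, 17.596, 7.77, 11.448, 7.392, 1.92 → Σ = 61.103
T = 61.103 / 17.108 = 3.571604… → 3.57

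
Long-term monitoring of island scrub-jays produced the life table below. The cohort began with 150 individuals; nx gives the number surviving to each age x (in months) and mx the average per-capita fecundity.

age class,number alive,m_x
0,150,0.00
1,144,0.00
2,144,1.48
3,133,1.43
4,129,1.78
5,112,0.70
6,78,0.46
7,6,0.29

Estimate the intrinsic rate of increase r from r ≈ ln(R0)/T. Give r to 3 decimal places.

lx = nx/n0 = nx/150: 1, 0.96, 0.96, 0.88667…, 0.86, 0.74667…, 0.52, 0.04
R0 = Σ lx·mx = 0 + 0 + 1.4208 + 1.26793… + 1.5308 + 0.52267… + 0.2392 + 0.0116 = 4.993…
Σ x·lx·mx = 16.898333…; T = 16.898333…/4.993… = 3.3844…
r ≈ ln(R0)/T = ln(4.993…)/3.3844… = 0.47513… → 0.475

0.475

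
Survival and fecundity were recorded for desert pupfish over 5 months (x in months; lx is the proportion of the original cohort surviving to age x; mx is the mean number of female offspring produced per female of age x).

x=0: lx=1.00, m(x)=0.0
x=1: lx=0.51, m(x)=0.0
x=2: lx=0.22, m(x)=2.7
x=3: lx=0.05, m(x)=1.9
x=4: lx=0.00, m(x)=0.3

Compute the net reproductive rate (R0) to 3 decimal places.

lx·mx by age: 0, 0, 0.594, 0.095, 0
R0 = Σ lx·mx = 0.689 → 0.689

0.689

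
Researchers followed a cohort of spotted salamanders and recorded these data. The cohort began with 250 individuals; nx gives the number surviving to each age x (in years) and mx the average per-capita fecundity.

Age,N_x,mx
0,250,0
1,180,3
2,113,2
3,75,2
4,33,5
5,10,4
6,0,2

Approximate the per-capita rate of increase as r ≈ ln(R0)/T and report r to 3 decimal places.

0.731

lx = nx/n0 = nx/250: 1, 0.72, 0.452, 0.3, 0.132, 0.04, 0
R0 = Σ lx·mx = 0 + 2.16 + 0.904 + 0.6 + 0.66 + 0.16 + 0 = 4.484
Σ x·lx·mx = 9.208; T = 9.208/4.484 = 2.05352…
r ≈ ln(R0)/T = ln(4.484)/2.05352… = 0.7307… → 0.731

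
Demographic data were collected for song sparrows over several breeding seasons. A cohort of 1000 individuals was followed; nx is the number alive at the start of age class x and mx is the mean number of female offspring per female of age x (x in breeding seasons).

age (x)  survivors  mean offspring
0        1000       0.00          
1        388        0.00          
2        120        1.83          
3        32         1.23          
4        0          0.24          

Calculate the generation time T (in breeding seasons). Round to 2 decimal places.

lx = nx/n0 = nx/1000: 1, 0.388, 0.12, 0.032, 0
lx·mx: 0, 0, 0.2196, 0.03936, 0 → R0 = 0.25896
x·lx·mx: 0, 0, 0.4392, 0.11808, 0 → Σ = 0.55728
T = 0.55728 / 0.25896 = 2.151993… → 2.15

2.15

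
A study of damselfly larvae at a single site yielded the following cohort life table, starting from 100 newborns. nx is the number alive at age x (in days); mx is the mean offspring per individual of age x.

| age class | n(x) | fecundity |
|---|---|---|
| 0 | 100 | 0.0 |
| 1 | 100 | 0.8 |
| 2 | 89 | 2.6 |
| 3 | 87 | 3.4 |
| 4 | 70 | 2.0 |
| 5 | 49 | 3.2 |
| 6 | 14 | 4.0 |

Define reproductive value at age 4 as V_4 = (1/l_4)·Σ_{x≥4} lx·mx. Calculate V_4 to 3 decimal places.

lx = nx/n0 = nx/100: 1, 1, 0.89, 0.87, 0.7, 0.49, 0.14
lx·mx for x ≥ 4: 1.4, 1.568, 0.56 → sum = 3.528
V_4 = 3.528 / l_4 = 3.528 / 0.7 = 5.04 → 5.040

5.040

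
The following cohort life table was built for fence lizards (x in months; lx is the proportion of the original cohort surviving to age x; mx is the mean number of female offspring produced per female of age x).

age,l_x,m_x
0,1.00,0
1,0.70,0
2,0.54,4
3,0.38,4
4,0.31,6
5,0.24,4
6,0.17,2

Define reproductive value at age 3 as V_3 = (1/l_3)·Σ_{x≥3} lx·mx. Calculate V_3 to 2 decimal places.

12.32

lx·mx for x ≥ 3: 1.52, 1.86, 0.96, 0.34 → sum = 4.68
V_3 = 4.68 / l_3 = 4.68 / 0.38 = 12.315789… → 12.32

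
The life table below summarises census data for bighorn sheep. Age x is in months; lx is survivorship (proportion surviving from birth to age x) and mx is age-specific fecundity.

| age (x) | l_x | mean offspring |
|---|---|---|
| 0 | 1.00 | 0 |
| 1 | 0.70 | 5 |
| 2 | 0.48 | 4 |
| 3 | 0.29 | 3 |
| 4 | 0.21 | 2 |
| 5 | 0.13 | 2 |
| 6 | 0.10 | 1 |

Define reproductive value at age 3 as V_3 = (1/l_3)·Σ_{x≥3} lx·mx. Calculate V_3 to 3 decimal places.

lx·mx for x ≥ 3: 0.87, 0.42, 0.26, 0.1 → sum = 1.65
V_3 = 1.65 / l_3 = 1.65 / 0.29 = 5.689655… → 5.690

5.690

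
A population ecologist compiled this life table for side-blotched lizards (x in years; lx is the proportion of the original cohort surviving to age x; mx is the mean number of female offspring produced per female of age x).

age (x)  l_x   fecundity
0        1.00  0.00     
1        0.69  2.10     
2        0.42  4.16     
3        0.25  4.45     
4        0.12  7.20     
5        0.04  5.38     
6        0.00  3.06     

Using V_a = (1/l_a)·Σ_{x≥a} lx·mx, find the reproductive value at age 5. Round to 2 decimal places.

5.38

lx·mx for x ≥ 5: 0.2152, 0 → sum = 0.2152
V_5 = 0.2152 / l_5 = 0.2152 / 0.04 = 5.38 → 5.38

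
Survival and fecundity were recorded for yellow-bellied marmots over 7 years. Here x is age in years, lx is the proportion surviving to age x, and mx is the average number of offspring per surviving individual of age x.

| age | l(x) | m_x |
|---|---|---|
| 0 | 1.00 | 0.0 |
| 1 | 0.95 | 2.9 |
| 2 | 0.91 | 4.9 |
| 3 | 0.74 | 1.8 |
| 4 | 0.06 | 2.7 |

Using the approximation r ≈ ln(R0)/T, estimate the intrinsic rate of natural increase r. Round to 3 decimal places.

R0 = Σ lx·mx = 0 + 2.755 + 4.459 + 1.332 + 0.162 = 8.708
Σ x·lx·mx = 16.317; T = 16.317/8.708 = 1.87379…
r ≈ ln(R0)/T = ln(8.708)/1.87379… = 1.15501… → 1.155

1.155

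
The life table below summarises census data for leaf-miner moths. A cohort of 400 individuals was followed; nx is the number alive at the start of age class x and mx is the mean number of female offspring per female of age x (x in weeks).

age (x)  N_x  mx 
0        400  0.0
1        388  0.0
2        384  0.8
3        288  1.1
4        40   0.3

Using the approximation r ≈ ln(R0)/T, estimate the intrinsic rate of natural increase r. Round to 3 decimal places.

0.183

lx = nx/n0 = nx/400: 1, 0.97, 0.96, 0.72, 0.1
R0 = Σ lx·mx = 0 + 0 + 0.768 + 0.792 + 0.03 = 1.59
Σ x·lx·mx = 4.032; T = 4.032/1.59 = 2.53585…
r ≈ ln(R0)/T = ln(1.59)/2.53585… = 0.18287… → 0.183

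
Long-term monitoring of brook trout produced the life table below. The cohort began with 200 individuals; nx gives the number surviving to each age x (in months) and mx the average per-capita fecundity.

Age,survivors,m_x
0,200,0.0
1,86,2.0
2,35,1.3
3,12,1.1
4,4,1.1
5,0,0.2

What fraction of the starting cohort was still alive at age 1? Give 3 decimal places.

l_1 = n_1/n_0 = 86/200 = 0.43 → 0.430

0.430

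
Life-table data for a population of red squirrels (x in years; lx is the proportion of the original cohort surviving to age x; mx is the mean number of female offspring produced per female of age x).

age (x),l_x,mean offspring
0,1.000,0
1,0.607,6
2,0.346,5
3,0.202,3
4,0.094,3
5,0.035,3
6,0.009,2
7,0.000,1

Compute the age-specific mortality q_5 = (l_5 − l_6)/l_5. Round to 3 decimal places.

0.743

q_5 = (l_5 − l_6) / l_5 = (0.035 − 0.009) / 0.035
     = 0.026 / 0.035 = 0.742857… → 0.743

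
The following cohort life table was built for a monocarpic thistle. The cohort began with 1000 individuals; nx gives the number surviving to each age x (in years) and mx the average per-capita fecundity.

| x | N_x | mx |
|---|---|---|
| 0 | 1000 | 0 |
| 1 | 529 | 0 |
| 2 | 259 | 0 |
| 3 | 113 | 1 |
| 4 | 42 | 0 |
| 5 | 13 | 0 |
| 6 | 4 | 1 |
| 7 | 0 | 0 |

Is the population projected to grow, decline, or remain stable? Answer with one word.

lx = nx/n0 = nx/1000: 1, 0.529, 0.259, 0.113, 0.042, 0.013, 0.004, 0
R0 = Σ lx·mx = 0 + 0 + 0 + 0.113 + 0 + 0 + 0.004 + 0 = 0.117
R0 < 1, so the population is declining.

declining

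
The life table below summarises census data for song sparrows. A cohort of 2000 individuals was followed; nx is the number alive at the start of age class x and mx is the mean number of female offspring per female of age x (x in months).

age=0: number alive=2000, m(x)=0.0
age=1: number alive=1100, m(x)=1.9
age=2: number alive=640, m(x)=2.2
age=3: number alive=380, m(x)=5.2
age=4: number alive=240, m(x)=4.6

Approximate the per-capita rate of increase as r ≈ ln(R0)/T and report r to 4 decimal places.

0.5136

lx = nx/n0 = nx/2000: 1, 0.55, 0.32, 0.19, 0.12
R0 = Σ lx·mx = 0 + 1.045 + 0.704 + 0.988 + 0.552 = 3.289
Σ x·lx·mx = 7.625; T = 7.625/3.289 = 2.31833…
r ≈ ln(R0)/T = ln(3.289)/2.31833… = 0.513551… → 0.5136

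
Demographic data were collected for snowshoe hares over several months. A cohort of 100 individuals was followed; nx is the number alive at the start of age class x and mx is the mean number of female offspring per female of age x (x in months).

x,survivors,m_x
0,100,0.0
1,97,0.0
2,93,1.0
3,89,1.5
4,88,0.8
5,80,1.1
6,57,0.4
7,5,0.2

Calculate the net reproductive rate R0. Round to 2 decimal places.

4.09

lx = nx/n0 = nx/100: 1, 0.97, 0.93, 0.89, 0.88, 0.8, 0.57, 0.05
lx·mx by age: 0, 0, 0.93, 1.335, 0.704, 0.88, 0.228, 0.01
R0 = Σ lx·mx = 4.087 → 4.09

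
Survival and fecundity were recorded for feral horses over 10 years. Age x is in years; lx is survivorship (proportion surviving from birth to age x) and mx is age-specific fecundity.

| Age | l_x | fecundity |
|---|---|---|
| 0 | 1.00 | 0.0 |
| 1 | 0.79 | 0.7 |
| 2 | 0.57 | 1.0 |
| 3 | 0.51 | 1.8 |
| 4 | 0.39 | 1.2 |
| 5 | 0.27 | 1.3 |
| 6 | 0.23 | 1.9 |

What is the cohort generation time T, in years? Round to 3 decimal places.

3.244

lx·mx: 0, 0.553, 0.57, 0.918, 0.468, 0.351, 0.437 → R0 = 3.297
x·lx·mx: 0, 0.553, 1.14, 2.754, 1.872, 1.755, 2.622 → Σ = 10.696
T = 10.696 / 3.297 = 3.244161… → 3.244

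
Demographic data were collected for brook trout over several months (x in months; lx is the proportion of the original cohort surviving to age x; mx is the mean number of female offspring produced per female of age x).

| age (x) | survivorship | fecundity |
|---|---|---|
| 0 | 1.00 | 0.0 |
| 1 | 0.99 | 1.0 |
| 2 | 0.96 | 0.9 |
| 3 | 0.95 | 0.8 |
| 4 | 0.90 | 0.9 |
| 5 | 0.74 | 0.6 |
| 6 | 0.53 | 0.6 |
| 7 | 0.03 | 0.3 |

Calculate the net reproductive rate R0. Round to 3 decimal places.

lx·mx by age: 0, 0.99, 0.864, 0.76, 0.81, 0.444, 0.318, 0.009
R0 = Σ lx·mx = 4.195 → 4.195

4.195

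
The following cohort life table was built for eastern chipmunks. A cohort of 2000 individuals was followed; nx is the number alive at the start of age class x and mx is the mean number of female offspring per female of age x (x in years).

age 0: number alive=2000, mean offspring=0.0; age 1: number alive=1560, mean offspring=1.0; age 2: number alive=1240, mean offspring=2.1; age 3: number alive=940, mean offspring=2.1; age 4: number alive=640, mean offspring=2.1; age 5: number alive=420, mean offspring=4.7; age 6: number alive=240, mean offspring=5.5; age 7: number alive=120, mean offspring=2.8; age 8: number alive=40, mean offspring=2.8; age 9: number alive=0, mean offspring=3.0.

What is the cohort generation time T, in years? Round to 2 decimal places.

3.48

lx = nx/n0 = nx/2000: 1, 0.78, 0.62, 0.47, 0.32, 0.21, 0.12, 0.06, 0.02, 0
lx·mx: 0, 0.78, 1.302, 0.987, 0.672, 0.987, 0.66, 0.168, 0.056, 0 → R0 = 5.612
x·lx·mx: 0, 0.78, 2.604, 2.961, 2.688, 4.935, 3.96, 1.176, 0.448, 0 → Σ = 19.552
T = 19.552 / 5.612 = 3.483963… → 3.48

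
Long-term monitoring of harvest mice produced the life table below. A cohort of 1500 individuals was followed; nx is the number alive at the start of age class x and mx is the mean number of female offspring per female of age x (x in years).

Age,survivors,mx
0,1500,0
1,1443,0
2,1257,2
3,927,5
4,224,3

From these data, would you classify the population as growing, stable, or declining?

growing

lx = nx/n0 = nx/1500: 1, 0.962, 0.838, 0.618, 0.14933…
R0 = Σ lx·mx = 0 + 0 + 1.676 + 3.09 + 0.448… = 5.214…
R0 > 1, so the population is growing.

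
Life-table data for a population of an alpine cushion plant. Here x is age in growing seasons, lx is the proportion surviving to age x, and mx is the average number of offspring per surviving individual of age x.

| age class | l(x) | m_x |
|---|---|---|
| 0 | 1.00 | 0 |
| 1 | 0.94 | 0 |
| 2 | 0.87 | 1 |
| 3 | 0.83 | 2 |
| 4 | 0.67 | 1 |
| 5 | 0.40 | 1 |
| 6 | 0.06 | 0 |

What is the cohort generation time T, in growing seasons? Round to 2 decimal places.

3.17

lx·mx: 0, 0, 0.87, 1.66, 0.67, 0.4, 0 → R0 = 3.6
x·lx·mx: 0, 0, 1.74, 4.98, 2.68, 2, 0 → Σ = 11.4
T = 11.4 / 3.6 = 3.166667… → 3.17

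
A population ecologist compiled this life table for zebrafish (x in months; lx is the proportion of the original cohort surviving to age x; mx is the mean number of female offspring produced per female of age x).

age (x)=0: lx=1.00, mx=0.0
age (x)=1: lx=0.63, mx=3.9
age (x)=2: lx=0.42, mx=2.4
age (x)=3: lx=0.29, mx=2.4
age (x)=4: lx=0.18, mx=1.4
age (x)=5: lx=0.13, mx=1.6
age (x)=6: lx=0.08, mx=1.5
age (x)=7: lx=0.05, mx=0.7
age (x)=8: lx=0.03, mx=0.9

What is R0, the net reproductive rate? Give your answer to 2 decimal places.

4.80

lx·mx by age: 0, 2.457, 1.008, 0.696, 0.252, 0.208, 0.12, 0.035, 0.027
R0 = Σ lx·mx = 4.803 → 4.80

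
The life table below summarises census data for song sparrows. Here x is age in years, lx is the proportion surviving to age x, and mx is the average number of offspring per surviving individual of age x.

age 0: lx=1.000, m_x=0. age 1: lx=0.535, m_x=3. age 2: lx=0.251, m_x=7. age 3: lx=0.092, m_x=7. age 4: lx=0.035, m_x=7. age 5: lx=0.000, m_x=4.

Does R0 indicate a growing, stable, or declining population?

growing

R0 = Σ lx·mx = 0 + 1.605 + 1.757 + 0.644 + 0.245 + 0 = 4.251
R0 > 1, so the population is growing.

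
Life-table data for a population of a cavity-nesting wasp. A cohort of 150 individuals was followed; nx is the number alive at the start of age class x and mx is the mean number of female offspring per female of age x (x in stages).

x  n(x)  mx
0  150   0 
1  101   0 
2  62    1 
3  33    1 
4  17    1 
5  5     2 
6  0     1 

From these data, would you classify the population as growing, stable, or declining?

declining

lx = nx/n0 = nx/150: 1, 0.67333…, 0.41333…, 0.22, 0.11333…, 0.03333…, 0
R0 = Σ lx·mx = 0 + 0 + 0.413333… + 0.22 + 0.113333… + 0.066667… + 0 = 0.813333…
R0 < 1, so the population is declining.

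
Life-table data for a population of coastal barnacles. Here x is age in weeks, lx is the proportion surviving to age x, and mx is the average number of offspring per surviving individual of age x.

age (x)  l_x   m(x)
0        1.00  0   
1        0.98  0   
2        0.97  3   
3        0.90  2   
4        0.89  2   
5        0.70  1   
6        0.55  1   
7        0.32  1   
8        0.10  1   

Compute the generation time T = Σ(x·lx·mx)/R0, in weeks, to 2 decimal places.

lx·mx: 0, 0, 2.91, 1.8, 1.78, 0.7, 0.55, 0.32, 0.1 → R0 = 8.16
x·lx·mx: 0, 0, 5.82, 5.4, 7.12, 3.5, 3.3, 2.24, 0.8 → Σ = 28.18
T = 28.18 / 8.16 = 3.453431… → 3.45

3.45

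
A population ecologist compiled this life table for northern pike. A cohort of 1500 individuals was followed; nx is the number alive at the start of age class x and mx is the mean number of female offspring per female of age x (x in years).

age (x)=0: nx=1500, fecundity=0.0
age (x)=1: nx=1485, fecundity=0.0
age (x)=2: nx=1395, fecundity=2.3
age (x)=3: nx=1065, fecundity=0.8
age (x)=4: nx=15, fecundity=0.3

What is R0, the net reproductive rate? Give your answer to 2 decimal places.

2.71

lx = nx/n0 = nx/1500: 1, 0.99, 0.93, 0.71, 0.01
lx·mx by age: 0, 0, 2.139, 0.568, 0.003
R0 = Σ lx·mx = 2.71 → 2.71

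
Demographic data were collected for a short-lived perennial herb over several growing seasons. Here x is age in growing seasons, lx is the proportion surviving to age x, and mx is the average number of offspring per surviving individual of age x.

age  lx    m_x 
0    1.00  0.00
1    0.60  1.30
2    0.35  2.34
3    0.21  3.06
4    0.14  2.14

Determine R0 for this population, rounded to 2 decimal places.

2.54

lx·mx by age: 0, 0.78, 0.819, 0.6426, 0.2996
R0 = Σ lx·mx = 2.5412 → 2.54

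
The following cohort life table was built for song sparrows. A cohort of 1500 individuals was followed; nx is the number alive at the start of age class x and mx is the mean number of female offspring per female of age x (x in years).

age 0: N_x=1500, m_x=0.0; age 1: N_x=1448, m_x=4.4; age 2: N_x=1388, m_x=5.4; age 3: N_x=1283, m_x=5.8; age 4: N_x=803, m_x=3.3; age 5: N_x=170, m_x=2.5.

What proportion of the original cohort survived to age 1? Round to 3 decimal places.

0.965

l_1 = n_1/n_0 = 1448/1500 = 0.965333… → 0.965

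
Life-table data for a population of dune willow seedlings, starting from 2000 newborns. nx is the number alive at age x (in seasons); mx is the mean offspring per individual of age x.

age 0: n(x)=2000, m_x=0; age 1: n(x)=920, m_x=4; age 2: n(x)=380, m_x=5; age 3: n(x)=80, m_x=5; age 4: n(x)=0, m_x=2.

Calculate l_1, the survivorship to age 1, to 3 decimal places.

l_1 = n_1/n_0 = 920/2000 = 0.46 → 0.460

0.460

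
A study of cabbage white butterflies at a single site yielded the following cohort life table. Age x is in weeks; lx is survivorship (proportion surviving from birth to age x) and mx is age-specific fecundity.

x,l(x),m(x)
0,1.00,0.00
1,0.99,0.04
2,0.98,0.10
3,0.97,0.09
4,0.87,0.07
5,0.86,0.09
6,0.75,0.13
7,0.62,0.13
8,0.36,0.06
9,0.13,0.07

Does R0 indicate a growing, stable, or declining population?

declining

R0 = Σ lx·mx = 0 + 0.0396 + 0.098 + 0.0873 + 0.0609 + 0.0774 + 0.0975 + 0.0806 + 0.0216 + 0.0091 = 0.572
R0 < 1, so the population is declining.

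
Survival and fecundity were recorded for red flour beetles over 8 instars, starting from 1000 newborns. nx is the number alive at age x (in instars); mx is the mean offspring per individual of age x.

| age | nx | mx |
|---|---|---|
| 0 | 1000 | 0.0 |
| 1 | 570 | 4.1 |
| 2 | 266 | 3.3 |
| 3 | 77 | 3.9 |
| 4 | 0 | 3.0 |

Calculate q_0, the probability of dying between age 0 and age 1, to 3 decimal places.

lx = nx/n0 = nx/1000: 1, 0.57, 0.266, 0.077, 0
q_0 = (l_0 − l_1) / l_0 = (1 − 0.57) / 1
     = 0.43 / 1 = 0.43 → 0.430

0.430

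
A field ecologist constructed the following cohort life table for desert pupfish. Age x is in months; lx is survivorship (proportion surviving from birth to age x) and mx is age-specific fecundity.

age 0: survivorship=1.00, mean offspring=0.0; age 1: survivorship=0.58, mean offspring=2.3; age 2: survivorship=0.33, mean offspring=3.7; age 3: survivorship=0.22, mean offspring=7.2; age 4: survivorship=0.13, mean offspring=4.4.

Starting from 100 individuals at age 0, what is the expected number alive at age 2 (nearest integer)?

Expected survivors = N0 · l_2 = 100 × 0.33 = 33 → 33

33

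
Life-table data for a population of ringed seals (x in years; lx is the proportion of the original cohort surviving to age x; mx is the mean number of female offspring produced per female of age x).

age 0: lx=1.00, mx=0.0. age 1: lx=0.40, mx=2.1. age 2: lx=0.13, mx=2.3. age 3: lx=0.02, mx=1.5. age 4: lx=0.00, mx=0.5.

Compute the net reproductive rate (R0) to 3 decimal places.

lx·mx by age: 0, 0.84, 0.299, 0.03, 0
R0 = Σ lx·mx = 1.169 → 1.169

1.169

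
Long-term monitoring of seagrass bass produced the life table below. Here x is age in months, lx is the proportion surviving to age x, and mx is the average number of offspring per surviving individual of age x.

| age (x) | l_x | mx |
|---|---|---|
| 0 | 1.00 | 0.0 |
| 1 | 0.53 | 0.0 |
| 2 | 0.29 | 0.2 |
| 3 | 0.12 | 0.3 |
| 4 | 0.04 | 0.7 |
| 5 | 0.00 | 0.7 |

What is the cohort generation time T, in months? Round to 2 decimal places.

2.75

lx·mx: 0, 0, 0.058, 0.036, 0.028, 0 → R0 = 0.122
x·lx·mx: 0, 0, 0.116, 0.108, 0.112, 0 → Σ = 0.336
T = 0.336 / 0.122 = 2.754098… → 2.75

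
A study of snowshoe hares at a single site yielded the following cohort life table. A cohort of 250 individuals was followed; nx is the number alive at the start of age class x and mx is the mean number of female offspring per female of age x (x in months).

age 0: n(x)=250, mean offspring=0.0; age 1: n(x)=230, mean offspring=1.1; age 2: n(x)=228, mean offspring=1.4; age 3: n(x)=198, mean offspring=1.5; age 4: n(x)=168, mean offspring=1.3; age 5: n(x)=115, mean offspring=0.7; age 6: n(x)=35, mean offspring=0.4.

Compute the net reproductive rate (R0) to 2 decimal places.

4.73

lx = nx/n0 = nx/250: 1, 0.92, 0.912, 0.792, 0.672, 0.46, 0.14
lx·mx by age: 0, 1.012, 1.2768, 1.188, 0.8736, 0.322, 0.056
R0 = Σ lx·mx = 4.7284 → 4.73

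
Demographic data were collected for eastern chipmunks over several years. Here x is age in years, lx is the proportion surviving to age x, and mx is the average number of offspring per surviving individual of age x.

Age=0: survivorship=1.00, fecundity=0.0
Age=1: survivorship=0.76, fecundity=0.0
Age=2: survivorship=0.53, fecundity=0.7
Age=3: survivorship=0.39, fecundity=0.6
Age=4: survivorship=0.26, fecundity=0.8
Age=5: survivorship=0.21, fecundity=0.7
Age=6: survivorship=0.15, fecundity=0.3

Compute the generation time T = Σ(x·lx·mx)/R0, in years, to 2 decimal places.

lx·mx: 0, 0, 0.371, 0.234, 0.208, 0.147, 0.045 → R0 = 1.005
x·lx·mx: 0, 0, 0.742, 0.702, 0.832, 0.735, 0.27 → Σ = 3.281
T = 3.281 / 1.005 = 3.264677… → 3.26

3.26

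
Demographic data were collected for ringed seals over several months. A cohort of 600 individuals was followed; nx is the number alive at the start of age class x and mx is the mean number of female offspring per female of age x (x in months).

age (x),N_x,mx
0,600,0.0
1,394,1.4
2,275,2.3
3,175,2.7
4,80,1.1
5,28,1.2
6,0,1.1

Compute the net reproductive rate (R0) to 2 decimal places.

lx = nx/n0 = nx/600: 1, 0.65667…, 0.45833…, 0.29167…, 0.13333…, 0.04667…, 0
lx·mx by age: 0, 0.919333…, 1.054167…, 0.7875…, 0.146667…, 0.056…, 0
R0 = Σ lx·mx = 2.963667… → 2.96

2.96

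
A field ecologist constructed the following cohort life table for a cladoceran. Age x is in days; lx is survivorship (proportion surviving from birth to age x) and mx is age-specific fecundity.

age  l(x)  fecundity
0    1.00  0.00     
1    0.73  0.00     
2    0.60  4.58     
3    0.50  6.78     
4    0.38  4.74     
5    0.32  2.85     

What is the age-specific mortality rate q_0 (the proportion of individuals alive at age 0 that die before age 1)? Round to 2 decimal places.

0.27

q_0 = (l_0 − l_1) / l_0 = (1 − 0.73) / 1
     = 0.27 / 1 = 0.27 → 0.27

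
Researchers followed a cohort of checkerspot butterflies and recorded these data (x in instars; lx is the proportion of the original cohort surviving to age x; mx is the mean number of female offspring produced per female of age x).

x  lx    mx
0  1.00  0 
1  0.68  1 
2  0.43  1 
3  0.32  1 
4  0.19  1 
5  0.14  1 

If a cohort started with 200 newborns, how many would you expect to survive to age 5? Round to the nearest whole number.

28

Expected survivors = N0 · l_5 = 200 × 0.14 = 28 → 28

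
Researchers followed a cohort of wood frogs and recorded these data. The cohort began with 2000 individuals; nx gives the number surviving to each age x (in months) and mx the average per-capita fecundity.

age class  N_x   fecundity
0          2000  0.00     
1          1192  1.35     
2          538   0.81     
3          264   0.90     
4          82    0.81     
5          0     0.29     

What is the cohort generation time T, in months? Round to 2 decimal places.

1.47

lx = nx/n0 = nx/2000: 1, 0.596, 0.269, 0.132, 0.041, 0
lx·mx: 0, 0.8046, 0.21789, 0.1188, 0.03321, 0 → R0 = 1.1745
x·lx·mx: 0, 0.8046, 0.43578, 0.3564, 0.13284, 0 → Σ = 1.72962
T = 1.72962 / 1.1745 = 1.472644… → 1.47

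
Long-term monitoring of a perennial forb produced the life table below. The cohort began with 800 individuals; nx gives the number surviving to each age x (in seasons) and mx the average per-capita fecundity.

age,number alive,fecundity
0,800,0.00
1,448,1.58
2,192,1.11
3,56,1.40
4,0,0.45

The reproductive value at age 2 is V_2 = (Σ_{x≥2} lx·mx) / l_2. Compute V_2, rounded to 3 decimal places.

lx = nx/n0 = nx/800: 1, 0.56, 0.24, 0.07, 0
lx·mx for x ≥ 2: 0.2664, 0.098, 0 → sum = 0.3644
V_2 = 0.3644 / l_2 = 0.3644 / 0.24 = 1.518333… → 1.518

1.518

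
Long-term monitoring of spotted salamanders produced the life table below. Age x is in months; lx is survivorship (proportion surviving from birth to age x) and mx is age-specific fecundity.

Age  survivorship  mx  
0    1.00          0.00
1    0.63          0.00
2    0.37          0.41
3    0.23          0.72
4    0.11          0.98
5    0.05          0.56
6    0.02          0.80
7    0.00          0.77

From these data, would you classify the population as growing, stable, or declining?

declining

R0 = Σ lx·mx = 0 + 0 + 0.1517 + 0.1656 + 0.1078 + 0.028 + 0.016 + 0 = 0.4691
R0 < 1, so the population is declining.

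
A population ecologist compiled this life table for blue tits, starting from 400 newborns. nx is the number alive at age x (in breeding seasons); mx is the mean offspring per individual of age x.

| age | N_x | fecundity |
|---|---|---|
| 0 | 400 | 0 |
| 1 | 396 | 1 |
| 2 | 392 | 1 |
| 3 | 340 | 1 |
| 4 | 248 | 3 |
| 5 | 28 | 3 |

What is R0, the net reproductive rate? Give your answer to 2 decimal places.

lx = nx/n0 = nx/400: 1, 0.99, 0.98, 0.85, 0.62, 0.07
lx·mx by age: 0, 0.99, 0.98, 0.85, 1.86, 0.21
R0 = Σ lx·mx = 4.89 → 4.89

4.89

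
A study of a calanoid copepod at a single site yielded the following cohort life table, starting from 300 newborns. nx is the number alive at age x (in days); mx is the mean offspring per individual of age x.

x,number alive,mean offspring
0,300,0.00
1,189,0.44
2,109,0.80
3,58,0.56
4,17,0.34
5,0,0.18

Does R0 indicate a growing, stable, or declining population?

declining

lx = nx/n0 = nx/300: 1, 0.63, 0.36333…, 0.19333…, 0.05667…, 0
R0 = Σ lx·mx = 0 + 0.2772 + 0.290667… + 0.108267… + 0.019267… + 0 = 0.6954…
R0 < 1, so the population is declining.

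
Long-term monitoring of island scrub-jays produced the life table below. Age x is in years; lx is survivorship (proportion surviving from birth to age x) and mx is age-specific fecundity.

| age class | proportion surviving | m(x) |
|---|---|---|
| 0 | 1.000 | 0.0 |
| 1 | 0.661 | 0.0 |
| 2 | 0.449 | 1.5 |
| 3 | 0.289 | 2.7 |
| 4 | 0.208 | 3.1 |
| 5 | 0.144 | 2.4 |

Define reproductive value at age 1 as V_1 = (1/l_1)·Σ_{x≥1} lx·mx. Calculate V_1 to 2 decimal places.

3.70

lx·mx for x ≥ 1: 0, 0.6735, 0.7803, 0.6448, 0.3456 → sum = 2.4442
V_1 = 2.4442 / l_1 = 2.4442 / 0.661 = 3.697731… → 3.70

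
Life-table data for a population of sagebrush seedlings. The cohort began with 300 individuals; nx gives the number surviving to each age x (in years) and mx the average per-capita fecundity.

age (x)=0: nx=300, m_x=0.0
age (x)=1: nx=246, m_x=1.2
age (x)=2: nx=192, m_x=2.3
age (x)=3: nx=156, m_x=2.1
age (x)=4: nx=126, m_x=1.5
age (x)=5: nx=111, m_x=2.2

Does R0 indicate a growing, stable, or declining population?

lx = nx/n0 = nx/300: 1, 0.82, 0.64, 0.52, 0.42, 0.37
R0 = Σ lx·mx = 0 + 0.984 + 1.472 + 1.092 + 0.63 + 0.814 = 4.992
R0 > 1, so the population is growing.

growing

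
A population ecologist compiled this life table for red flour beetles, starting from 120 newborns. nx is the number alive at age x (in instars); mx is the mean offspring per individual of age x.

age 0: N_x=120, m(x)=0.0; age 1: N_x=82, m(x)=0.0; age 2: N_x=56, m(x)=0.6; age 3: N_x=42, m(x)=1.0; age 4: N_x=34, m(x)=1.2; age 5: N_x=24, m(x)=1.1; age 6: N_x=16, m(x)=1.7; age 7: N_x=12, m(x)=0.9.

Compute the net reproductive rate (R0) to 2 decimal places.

lx = nx/n0 = nx/120: 1, 0.68333…, 0.46667…, 0.35, 0.28333…, 0.2, 0.13333…, 0.1
lx·mx by age: 0, 0, 0.28…, 0.35, 0.34…, 0.22, 0.226667…, 0.09
R0 = Σ lx·mx = 1.506667… → 1.51

1.51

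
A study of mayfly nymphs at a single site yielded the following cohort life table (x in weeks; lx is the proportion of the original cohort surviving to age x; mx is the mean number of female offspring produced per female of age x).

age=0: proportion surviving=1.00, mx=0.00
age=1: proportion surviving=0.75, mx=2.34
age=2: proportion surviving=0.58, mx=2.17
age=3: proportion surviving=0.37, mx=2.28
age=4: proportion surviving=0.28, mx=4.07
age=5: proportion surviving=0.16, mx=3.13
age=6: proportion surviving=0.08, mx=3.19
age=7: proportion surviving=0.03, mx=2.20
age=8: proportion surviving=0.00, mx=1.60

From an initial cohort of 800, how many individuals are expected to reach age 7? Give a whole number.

Expected survivors = N0 · l_7 = 800 × 0.03 = 24 → 24

24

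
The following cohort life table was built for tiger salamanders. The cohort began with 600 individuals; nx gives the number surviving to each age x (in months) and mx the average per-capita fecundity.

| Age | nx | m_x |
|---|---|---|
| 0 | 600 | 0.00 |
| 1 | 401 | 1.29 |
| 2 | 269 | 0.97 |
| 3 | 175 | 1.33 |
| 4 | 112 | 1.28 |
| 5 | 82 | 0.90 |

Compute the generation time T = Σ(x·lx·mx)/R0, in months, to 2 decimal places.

lx = nx/n0 = nx/600: 1, 0.66833…, 0.44833…, 0.29167…, 0.18667…, 0.13667…
lx·mx: 0, 0.86215…, 0.434883…, 0.387917…, 0.238933…, 0.123… → R0 = 2.046883…
x·lx·mx: 0, 0.86215…, 0.869767…, 1.16375…, 0.955733…, 0.615… → Σ = 4.4664…
T = 4.4664… / 2.046883… = 2.182049… → 2.18

2.18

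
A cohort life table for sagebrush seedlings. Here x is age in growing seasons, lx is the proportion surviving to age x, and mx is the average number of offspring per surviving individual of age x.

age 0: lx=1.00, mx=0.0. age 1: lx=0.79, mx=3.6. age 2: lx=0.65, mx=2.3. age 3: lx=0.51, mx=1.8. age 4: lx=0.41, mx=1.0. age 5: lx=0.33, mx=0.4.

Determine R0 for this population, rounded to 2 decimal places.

lx·mx by age: 0, 2.844, 1.495, 0.918, 0.41, 0.132
R0 = Σ lx·mx = 5.799 → 5.80

5.80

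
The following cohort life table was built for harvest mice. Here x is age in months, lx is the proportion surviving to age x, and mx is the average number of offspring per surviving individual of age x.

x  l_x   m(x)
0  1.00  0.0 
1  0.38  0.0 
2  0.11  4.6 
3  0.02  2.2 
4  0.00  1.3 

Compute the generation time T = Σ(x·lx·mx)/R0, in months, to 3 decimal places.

2.080

lx·mx: 0, 0, 0.506, 0.044, 0 → R0 = 0.55
x·lx·mx: 0, 0, 1.012, 0.132, 0 → Σ = 1.144
T = 1.144 / 0.55 = 2.08 → 2.080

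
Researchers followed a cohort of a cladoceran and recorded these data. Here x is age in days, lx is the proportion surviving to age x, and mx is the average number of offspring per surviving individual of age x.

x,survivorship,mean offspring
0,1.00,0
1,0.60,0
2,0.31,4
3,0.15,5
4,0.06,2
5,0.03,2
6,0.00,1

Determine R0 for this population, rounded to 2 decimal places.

lx·mx by age: 0, 0, 1.24, 0.75, 0.12, 0.06, 0
R0 = Σ lx·mx = 2.17 → 2.17

2.17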